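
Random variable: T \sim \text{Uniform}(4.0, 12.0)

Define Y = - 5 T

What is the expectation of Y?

For Y = -5T:
E[Y] = -5 * E[T]
E[T] = (4 + 12)/2 = 8
E[Y] = -5 * 8 = -40

-40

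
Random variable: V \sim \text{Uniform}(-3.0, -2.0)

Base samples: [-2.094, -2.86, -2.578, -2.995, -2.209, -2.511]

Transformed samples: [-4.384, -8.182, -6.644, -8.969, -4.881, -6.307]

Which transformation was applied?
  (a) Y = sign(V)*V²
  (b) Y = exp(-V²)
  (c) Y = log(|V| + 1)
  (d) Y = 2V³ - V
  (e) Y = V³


Checking option (a) Y = sign(V)*V²:
  V = -2.094 -> Y = -4.384 ✓
  V = -2.86 -> Y = -8.182 ✓
  V = -2.578 -> Y = -6.644 ✓
All samples match this transformation.

(a) sign(V)*V²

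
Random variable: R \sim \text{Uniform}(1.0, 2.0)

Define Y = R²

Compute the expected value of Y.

Using E[X²] = Var(X) + (E[X])²:
E[R] = 1.5
Var(R) = (2 - 1)^2/12 = 0.083333333
E[R²] = 0.083333333 + 1.5² = 0.083333333 + 2.25 = 2.3333333

2.3333333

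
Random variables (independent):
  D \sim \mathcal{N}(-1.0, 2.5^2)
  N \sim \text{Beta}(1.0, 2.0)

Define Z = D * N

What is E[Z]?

For independent RVs: E[XY] = E[X]*E[Y]
E[D] = -1
E[N] = 0.33333333
E[Z] = -1 * 0.33333333 = -0.33333333

-0.33333333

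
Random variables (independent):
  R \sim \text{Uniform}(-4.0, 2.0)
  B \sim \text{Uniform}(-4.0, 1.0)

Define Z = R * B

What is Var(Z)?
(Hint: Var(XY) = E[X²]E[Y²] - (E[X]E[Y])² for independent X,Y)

Var(XY) = E[X²]E[Y²] - (E[X]E[Y])²
E[R] = -1, Var(R) = 3
E[B] = -1.5, Var(B) = 2.0833333
E[R²] = 3 + (-1)² = 4
E[B²] = 2.0833333 + (-1.5)² = 4.3333333
Var(Z) = 4*4.3333333 - (-1*(-1.5))²
= 17.333333 - 2.25 = 15.083333

15.083333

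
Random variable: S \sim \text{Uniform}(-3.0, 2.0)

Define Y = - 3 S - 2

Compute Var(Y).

For Y = aS + b: Var(Y) = a² * Var(S)
Var(S) = (2 + 3)^2/12 = 2.0833333
Var(Y) = (-3)² * 2.0833333 = 9 * 2.0833333 = 18.75

18.75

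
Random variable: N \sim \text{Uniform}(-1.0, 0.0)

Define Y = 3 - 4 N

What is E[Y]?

For Y = -4N + 3:
E[Y] = -4 * E[N] + 3
E[N] = (-1 + 0)/2 = -0.5
E[Y] = -4 * (-0.5) + 3 = 5

5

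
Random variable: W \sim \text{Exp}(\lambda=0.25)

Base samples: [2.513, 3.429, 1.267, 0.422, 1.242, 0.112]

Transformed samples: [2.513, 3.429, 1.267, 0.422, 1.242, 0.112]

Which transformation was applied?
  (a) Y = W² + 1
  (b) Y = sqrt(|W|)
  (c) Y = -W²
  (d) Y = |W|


Checking option (d) Y = |W|:
  W = 2.513 -> Y = 2.513 ✓
  W = 3.429 -> Y = 3.429 ✓
  W = 1.267 -> Y = 1.267 ✓
All samples match this transformation.

(d) |W|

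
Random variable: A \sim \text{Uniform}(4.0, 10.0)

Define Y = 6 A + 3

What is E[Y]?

For Y = 6A + 3:
E[Y] = 6 * E[A] + 3
E[A] = (4 + 10)/2 = 7
E[Y] = 6 * 7 + 3 = 45

45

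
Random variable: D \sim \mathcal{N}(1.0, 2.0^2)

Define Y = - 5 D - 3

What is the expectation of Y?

For Y = -5D - 3:
E[Y] = -5 * E[D] - 3
E[D] = 1.0 = 1
E[Y] = -5 * 1 - 3 = -8

-8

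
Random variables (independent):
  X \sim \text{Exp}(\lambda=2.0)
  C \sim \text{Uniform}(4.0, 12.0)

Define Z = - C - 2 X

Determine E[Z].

E[Z] = -2*E[X] - 1*E[C]
E[X] = 0.5
E[C] = 8
E[Z] = -2*0.5 - 1*8 = -9

-9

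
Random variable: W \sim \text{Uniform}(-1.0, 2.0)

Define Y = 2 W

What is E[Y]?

For Y = 2W:
E[Y] = 2 * E[W]
E[W] = (-1 + 2)/2 = 0.5
E[Y] = 2 * 0.5 = 1

1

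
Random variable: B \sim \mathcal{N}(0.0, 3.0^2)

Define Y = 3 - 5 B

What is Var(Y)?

For Y = aB + b: Var(Y) = a² * Var(B)
Var(B) = 3.0^2 = 9
Var(Y) = (-5)² * 9 = 25 * 9 = 225

225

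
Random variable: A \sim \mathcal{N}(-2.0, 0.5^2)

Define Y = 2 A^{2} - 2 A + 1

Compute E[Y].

E[Y] = 2*E[A²] - 2*E[A] + 1
E[A] = -2
E[A²] = Var(A) + (E[A])² = 0.25 + 4 = 4.25
E[Y] = 2*4.25 - 2*(-2) + 1 = 13.5

13.5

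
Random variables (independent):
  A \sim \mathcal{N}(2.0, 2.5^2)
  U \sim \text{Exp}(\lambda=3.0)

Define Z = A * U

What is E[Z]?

For independent RVs: E[XY] = E[X]*E[Y]
E[A] = 2
E[U] = 0.33333333
E[Z] = 2 * 0.33333333 = 0.66666667

0.66666667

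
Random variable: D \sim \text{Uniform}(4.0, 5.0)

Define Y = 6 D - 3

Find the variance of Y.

For Y = aD + b: Var(Y) = a² * Var(D)
Var(D) = (5 - 4)^2/12 = 0.083333333
Var(Y) = 6² * 0.083333333 = 36 * 0.083333333 = 3

3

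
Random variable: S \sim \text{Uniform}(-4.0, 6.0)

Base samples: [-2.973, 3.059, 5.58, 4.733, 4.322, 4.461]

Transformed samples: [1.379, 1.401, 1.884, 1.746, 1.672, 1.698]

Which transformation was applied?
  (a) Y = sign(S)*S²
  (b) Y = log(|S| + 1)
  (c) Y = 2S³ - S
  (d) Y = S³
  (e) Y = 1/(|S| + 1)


Checking option (b) Y = log(|S| + 1):
  S = -2.973 -> Y = 1.379 ✓
  S = 3.059 -> Y = 1.401 ✓
  S = 5.58 -> Y = 1.884 ✓
All samples match this transformation.

(b) log(|S| + 1)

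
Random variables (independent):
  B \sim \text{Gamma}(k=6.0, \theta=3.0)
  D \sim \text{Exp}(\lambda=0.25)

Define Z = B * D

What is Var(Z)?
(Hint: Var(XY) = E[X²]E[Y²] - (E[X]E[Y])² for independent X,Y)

Var(XY) = E[X²]E[Y²] - (E[X]E[Y])²
E[B] = 18, Var(B) = 54
E[D] = 4, Var(D) = 16
E[B²] = 54 + 18² = 378
E[D²] = 16 + 4² = 32
Var(Z) = 378*32 - (18*4)²
= 12096 - 5184 = 6912

6912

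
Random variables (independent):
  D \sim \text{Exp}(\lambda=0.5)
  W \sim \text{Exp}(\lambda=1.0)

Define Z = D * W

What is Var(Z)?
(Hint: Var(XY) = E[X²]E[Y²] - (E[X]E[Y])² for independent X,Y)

Var(XY) = E[X²]E[Y²] - (E[X]E[Y])²
E[D] = 2, Var(D) = 4
E[W] = 1, Var(W) = 1
E[D²] = 4 + 2² = 8
E[W²] = 1 + 1² = 2
Var(Z) = 8*2 - (2*1)²
= 16 - 4 = 12

12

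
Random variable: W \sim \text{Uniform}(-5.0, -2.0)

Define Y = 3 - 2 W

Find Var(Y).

For Y = aW + b: Var(Y) = a² * Var(W)
Var(W) = (-2 + 5)^2/12 = 0.75
Var(Y) = (-2)² * 0.75 = 4 * 0.75 = 3

3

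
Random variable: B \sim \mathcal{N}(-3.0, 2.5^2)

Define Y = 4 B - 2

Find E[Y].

For Y = 4B - 2:
E[Y] = 4 * E[B] - 2
E[B] = -3.0 = -3
E[Y] = 4 * (-3) - 2 = -14

-14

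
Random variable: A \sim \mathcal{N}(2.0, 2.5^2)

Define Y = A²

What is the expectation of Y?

E[A²] = Var(A) + (E[A])² = 6.25 + 4 = 10.25

10.25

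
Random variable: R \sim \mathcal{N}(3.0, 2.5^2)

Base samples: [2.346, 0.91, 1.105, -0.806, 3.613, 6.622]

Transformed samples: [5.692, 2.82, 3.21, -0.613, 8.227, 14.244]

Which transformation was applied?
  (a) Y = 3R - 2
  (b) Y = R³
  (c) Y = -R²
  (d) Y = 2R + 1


Checking option (d) Y = 2R + 1:
  R = 2.346 -> Y = 5.692 ✓
  R = 0.91 -> Y = 2.82 ✓
  R = 1.105 -> Y = 3.21 ✓
All samples match this transformation.

(d) 2R + 1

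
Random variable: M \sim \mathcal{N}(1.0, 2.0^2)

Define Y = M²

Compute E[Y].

E[M²] = Var(M) + (E[M])² = 4 + 1 = 5

5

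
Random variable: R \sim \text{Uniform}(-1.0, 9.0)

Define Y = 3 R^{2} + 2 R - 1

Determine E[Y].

E[Y] = 3*E[R²] + 2*E[R] - 1
E[R] = 4
E[R²] = Var(R) + (E[R])² = 8.3333333 + 16 = 24.333333
E[Y] = 3*24.333333 + 2*4 - 1 = 80

80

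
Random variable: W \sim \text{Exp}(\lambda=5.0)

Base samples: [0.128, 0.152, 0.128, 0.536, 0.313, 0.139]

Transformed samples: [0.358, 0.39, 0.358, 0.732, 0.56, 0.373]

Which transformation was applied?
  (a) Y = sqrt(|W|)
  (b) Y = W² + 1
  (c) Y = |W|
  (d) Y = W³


Checking option (a) Y = sqrt(|W|):
  W = 0.128 -> Y = 0.358 ✓
  W = 0.152 -> Y = 0.39 ✓
  W = 0.128 -> Y = 0.358 ✓
All samples match this transformation.

(a) sqrt(|W|)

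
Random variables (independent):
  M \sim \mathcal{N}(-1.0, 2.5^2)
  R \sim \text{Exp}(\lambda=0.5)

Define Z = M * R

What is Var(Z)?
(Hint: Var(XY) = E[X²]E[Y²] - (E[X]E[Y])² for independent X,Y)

Var(XY) = E[X²]E[Y²] - (E[X]E[Y])²
E[M] = -1, Var(M) = 6.25
E[R] = 2, Var(R) = 4
E[M²] = 6.25 + (-1)² = 7.25
E[R²] = 4 + 2² = 8
Var(Z) = 7.25*8 - (-1*2)²
= 58 - 4 = 54

54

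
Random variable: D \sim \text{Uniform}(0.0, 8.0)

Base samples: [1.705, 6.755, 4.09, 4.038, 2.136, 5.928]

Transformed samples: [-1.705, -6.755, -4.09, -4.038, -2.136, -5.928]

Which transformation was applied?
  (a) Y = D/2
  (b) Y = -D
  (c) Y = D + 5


Checking option (b) Y = -D:
  D = 1.705 -> Y = -1.705 ✓
  D = 6.755 -> Y = -6.755 ✓
  D = 4.09 -> Y = -4.09 ✓
All samples match this transformation.

(b) -D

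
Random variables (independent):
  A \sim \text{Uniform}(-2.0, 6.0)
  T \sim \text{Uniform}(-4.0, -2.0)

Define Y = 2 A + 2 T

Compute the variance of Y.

For independent RVs: Var(aX + bY) = a²Var(X) + b²Var(Y)
Var(A) = 5.3333333
Var(T) = 0.33333333
Var(Y) = 2²*5.3333333 + 2²*0.33333333
= 4*5.3333333 + 4*0.33333333 = 22.666667

22.666667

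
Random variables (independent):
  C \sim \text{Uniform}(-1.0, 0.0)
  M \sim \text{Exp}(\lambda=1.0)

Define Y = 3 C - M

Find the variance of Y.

For independent RVs: Var(aX + bY) = a²Var(X) + b²Var(Y)
Var(C) = 0.083333333
Var(M) = 1
Var(Y) = 3²*0.083333333 + (-1)²*1
= 9*0.083333333 + 1*1 = 1.75

1.75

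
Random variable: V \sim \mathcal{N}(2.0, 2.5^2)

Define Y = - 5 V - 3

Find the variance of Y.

For Y = aV + b: Var(Y) = a² * Var(V)
Var(V) = 2.5^2 = 6.25
Var(Y) = (-5)² * 6.25 = 25 * 6.25 = 156.25

156.25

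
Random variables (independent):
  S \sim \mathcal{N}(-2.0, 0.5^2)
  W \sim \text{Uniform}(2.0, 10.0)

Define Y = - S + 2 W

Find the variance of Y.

For independent RVs: Var(aX + bY) = a²Var(X) + b²Var(Y)
Var(S) = 0.25
Var(W) = 5.3333333
Var(Y) = (-1)²*0.25 + 2²*5.3333333
= 1*0.25 + 4*5.3333333 = 21.583333

21.583333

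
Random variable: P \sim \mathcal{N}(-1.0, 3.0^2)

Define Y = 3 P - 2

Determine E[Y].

For Y = 3P - 2:
E[Y] = 3 * E[P] - 2
E[P] = -1.0 = -1
E[Y] = 3 * (-1) - 2 = -5

-5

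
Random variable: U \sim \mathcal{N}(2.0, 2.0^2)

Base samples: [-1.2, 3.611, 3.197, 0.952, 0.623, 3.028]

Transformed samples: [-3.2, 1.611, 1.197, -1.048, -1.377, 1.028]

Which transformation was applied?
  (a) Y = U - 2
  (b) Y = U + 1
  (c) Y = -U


Checking option (a) Y = U - 2:
  U = -1.2 -> Y = -3.2 ✓
  U = 3.611 -> Y = 1.611 ✓
  U = 3.197 -> Y = 1.197 ✓
All samples match this transformation.

(a) U - 2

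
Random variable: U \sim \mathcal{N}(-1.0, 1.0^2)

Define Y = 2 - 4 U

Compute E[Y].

For Y = -4U + 2:
E[Y] = -4 * E[U] + 2
E[U] = -1.0 = -1
E[Y] = -4 * (-1) + 2 = 6

6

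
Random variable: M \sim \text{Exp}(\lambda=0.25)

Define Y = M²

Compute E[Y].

Using E[X²] = Var(X) + (E[X])²:
E[M] = 4
Var(M) = 1/0.25^2 = 16
E[M²] = 16 + 4² = 16 + 16 = 32

32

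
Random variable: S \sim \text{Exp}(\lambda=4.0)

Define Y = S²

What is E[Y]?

Using E[X²] = Var(X) + (E[X])²:
E[S] = 0.25
Var(S) = 1/4.0^2 = 0.0625
E[S²] = 0.0625 + 0.25² = 0.0625 + 0.0625 = 0.125

0.125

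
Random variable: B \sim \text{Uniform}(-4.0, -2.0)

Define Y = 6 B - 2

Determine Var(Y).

For Y = aB + b: Var(Y) = a² * Var(B)
Var(B) = (-2 + 4)^2/12 = 0.33333333
Var(Y) = 6² * 0.33333333 = 36 * 0.33333333 = 12

12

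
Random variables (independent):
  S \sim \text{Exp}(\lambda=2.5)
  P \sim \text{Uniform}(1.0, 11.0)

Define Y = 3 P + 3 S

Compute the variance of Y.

For independent RVs: Var(aX + bY) = a²Var(X) + b²Var(Y)
Var(S) = 0.16
Var(P) = 8.3333333
Var(Y) = 3²*0.16 + 3²*8.3333333
= 9*0.16 + 9*8.3333333 = 76.44

76.44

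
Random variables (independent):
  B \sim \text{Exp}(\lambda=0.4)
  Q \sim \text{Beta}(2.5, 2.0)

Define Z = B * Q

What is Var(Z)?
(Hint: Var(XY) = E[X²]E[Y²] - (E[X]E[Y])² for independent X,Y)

Var(XY) = E[X²]E[Y²] - (E[X]E[Y])²
E[B] = 2.5, Var(B) = 6.25
E[Q] = 0.55555556, Var(Q) = 0.044893378
E[B²] = 6.25 + 2.5² = 12.5
E[Q²] = 0.044893378 + 0.55555556² = 0.35353535
Var(Z) = 12.5*0.35353535 - (2.5*0.55555556)²
= 4.4191919 - 1.9290123 = 2.4901796

2.4901796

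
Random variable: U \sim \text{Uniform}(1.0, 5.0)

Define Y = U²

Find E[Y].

Using E[X²] = Var(X) + (E[X])²:
E[U] = 3
Var(U) = (5 - 1)^2/12 = 1.3333333
E[U²] = 1.3333333 + 3² = 1.3333333 + 9 = 10.333333

10.333333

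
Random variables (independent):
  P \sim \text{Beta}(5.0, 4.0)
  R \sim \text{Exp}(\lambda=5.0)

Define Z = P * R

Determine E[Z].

For independent RVs: E[XY] = E[X]*E[Y]
E[P] = 0.55555556
E[R] = 0.2
E[Z] = 0.55555556 * 0.2 = 0.11111111

0.11111111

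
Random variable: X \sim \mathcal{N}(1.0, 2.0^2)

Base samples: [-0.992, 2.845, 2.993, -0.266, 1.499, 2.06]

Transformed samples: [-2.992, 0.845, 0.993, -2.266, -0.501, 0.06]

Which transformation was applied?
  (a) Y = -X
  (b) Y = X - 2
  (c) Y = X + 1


Checking option (b) Y = X - 2:
  X = -0.992 -> Y = -2.992 ✓
  X = 2.845 -> Y = 0.845 ✓
  X = 2.993 -> Y = 0.993 ✓
All samples match this transformation.

(b) X - 2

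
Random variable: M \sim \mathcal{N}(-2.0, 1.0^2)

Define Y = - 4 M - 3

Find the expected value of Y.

For Y = -4M - 3:
E[Y] = -4 * E[M] - 3
E[M] = -2.0 = -2
E[Y] = -4 * (-2) - 3 = 5

5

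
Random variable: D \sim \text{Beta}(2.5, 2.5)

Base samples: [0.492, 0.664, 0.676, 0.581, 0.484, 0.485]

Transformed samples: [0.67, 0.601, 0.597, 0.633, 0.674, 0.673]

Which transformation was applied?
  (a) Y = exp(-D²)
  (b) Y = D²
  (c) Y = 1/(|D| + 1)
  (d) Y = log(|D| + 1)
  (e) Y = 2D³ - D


Checking option (c) Y = 1/(|D| + 1):
  D = 0.492 -> Y = 0.67 ✓
  D = 0.664 -> Y = 0.601 ✓
  D = 0.676 -> Y = 0.597 ✓
All samples match this transformation.

(c) 1/(|D| + 1)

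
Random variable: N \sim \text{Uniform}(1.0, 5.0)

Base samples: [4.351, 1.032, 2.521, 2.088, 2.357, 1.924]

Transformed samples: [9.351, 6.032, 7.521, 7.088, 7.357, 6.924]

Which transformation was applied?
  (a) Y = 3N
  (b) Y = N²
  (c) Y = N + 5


Checking option (c) Y = N + 5:
  N = 4.351 -> Y = 9.351 ✓
  N = 1.032 -> Y = 6.032 ✓
  N = 2.521 -> Y = 7.521 ✓
All samples match this transformation.

(c) N + 5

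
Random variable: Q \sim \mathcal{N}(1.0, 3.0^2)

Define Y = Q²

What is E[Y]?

E[Q²] = Var(Q) + (E[Q])² = 9 + 1 = 10

10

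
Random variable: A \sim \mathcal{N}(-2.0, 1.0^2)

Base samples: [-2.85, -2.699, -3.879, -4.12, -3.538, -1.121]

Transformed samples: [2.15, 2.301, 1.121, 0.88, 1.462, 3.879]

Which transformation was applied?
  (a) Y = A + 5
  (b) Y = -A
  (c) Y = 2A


Checking option (a) Y = A + 5:
  A = -2.85 -> Y = 2.15 ✓
  A = -2.699 -> Y = 2.301 ✓
  A = -3.879 -> Y = 1.121 ✓
All samples match this transformation.

(a) A + 5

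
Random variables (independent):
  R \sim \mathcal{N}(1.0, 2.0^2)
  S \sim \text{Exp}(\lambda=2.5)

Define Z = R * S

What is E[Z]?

For independent RVs: E[XY] = E[X]*E[Y]
E[R] = 1
E[S] = 0.4
E[Z] = 1 * 0.4 = 0.4

0.4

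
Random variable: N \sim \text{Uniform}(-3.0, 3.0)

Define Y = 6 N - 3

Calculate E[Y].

For Y = 6N - 3:
E[Y] = 6 * E[N] - 3
E[N] = (-3 + 3)/2 = 0
E[Y] = 6 * 0 - 3 = -3

-3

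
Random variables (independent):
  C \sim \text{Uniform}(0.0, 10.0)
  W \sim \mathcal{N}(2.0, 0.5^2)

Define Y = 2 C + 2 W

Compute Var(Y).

For independent RVs: Var(aX + bY) = a²Var(X) + b²Var(Y)
Var(C) = 8.3333333
Var(W) = 0.25
Var(Y) = 2²*8.3333333 + 2²*0.25
= 4*8.3333333 + 4*0.25 = 34.333333

34.333333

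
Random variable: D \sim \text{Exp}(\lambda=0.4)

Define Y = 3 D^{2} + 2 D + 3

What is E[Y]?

E[Y] = 3*E[D²] + 2*E[D] + 3
E[D] = 2.5
E[D²] = Var(D) + (E[D])² = 6.25 + 6.25 = 12.5
E[Y] = 3*12.5 + 2*2.5 + 3 = 45.5

45.5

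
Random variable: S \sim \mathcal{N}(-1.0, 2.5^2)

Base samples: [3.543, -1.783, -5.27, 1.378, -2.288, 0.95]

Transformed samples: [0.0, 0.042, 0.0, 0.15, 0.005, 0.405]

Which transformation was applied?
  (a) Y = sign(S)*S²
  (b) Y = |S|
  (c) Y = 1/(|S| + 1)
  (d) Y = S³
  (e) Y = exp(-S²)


Checking option (e) Y = exp(-S²):
  S = 3.543 -> Y = 0.0 ✓
  S = -1.783 -> Y = 0.042 ✓
  S = -5.27 -> Y = 0.0 ✓
All samples match this transformation.

(e) exp(-S²)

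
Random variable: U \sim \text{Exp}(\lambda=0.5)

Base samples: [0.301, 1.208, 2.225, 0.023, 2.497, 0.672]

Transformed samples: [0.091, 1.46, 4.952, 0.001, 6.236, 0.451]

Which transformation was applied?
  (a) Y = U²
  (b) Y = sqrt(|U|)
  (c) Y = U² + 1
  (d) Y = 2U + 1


Checking option (a) Y = U²:
  U = 0.301 -> Y = 0.091 ✓
  U = 1.208 -> Y = 1.46 ✓
  U = 2.225 -> Y = 4.952 ✓
All samples match this transformation.

(a) U²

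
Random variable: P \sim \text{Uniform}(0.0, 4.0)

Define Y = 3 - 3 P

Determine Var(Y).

For Y = aP + b: Var(Y) = a² * Var(P)
Var(P) = (4 - 0)^2/12 = 1.3333333
Var(Y) = (-3)² * 1.3333333 = 9 * 1.3333333 = 12

12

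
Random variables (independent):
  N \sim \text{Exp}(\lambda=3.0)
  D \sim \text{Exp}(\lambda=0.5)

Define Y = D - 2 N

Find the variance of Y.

For independent RVs: Var(aX + bY) = a²Var(X) + b²Var(Y)
Var(N) = 0.11111111
Var(D) = 4
Var(Y) = (-2)²*0.11111111 + 1²*4
= 4*0.11111111 + 1*4 = 4.4444444

4.4444444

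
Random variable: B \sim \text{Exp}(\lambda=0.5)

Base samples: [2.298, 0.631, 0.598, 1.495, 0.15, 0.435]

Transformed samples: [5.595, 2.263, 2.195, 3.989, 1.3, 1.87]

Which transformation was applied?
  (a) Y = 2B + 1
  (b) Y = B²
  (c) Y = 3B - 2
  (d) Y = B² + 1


Checking option (a) Y = 2B + 1:
  B = 2.298 -> Y = 5.595 ✓
  B = 0.631 -> Y = 2.263 ✓
  B = 0.598 -> Y = 2.195 ✓
All samples match this transformation.

(a) 2B + 1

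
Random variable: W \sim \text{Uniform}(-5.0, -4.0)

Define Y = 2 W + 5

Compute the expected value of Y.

For Y = 2W + 5:
E[Y] = 2 * E[W] + 5
E[W] = (-5 - 4)/2 = -4.5
E[Y] = 2 * (-4.5) + 5 = -4

-4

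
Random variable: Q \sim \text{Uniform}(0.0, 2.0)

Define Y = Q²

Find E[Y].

E[Q²] = Var(Q) + (E[Q])² = 0.33333333 + 1 = 1.3333333

1.3333333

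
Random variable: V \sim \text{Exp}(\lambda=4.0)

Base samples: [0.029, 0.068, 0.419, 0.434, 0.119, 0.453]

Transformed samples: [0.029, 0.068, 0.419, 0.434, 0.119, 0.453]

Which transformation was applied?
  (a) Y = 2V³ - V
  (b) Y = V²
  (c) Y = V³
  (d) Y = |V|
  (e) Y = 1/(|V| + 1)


Checking option (d) Y = |V|:
  V = 0.029 -> Y = 0.029 ✓
  V = 0.068 -> Y = 0.068 ✓
  V = 0.419 -> Y = 0.419 ✓
All samples match this transformation.

(d) |V|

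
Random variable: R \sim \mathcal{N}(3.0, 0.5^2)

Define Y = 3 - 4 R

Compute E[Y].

For Y = -4R + 3:
E[Y] = -4 * E[R] + 3
E[R] = 3.0 = 3
E[Y] = -4 * 3 + 3 = -9

-9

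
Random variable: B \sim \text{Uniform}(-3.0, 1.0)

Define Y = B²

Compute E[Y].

E[B²] = Var(B) + (E[B])² = 1.3333333 + 1 = 2.3333333

2.3333333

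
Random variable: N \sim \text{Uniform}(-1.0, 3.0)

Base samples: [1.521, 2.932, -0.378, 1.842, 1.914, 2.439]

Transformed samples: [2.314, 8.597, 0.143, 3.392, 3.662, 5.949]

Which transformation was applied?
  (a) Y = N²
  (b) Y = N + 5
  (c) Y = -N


Checking option (a) Y = N²:
  N = 1.521 -> Y = 2.314 ✓
  N = 2.932 -> Y = 8.597 ✓
  N = -0.378 -> Y = 0.143 ✓
All samples match this transformation.

(a) N²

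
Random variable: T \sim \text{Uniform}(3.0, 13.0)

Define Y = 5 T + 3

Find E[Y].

For Y = 5T + 3:
E[Y] = 5 * E[T] + 3
E[T] = (3 + 13)/2 = 8
E[Y] = 5 * 8 + 3 = 43

43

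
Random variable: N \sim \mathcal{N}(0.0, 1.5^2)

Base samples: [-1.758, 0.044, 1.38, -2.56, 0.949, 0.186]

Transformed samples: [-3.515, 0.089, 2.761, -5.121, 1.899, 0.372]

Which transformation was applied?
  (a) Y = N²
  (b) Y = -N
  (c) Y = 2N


Checking option (c) Y = 2N:
  N = -1.758 -> Y = -3.515 ✓
  N = 0.044 -> Y = 0.089 ✓
  N = 1.38 -> Y = 2.761 ✓
All samples match this transformation.

(c) 2N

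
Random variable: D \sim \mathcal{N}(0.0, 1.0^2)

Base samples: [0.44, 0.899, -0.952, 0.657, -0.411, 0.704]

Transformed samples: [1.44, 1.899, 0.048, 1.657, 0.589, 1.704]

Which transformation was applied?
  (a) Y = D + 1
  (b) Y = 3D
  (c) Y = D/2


Checking option (a) Y = D + 1:
  D = 0.44 -> Y = 1.44 ✓
  D = 0.899 -> Y = 1.899 ✓
  D = -0.952 -> Y = 0.048 ✓
All samples match this transformation.

(a) D + 1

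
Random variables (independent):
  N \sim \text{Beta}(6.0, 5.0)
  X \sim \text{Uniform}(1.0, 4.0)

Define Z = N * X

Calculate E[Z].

For independent RVs: E[XY] = E[X]*E[Y]
E[N] = 0.54545455
E[X] = 2.5
E[Z] = 0.54545455 * 2.5 = 1.3636364

1.3636364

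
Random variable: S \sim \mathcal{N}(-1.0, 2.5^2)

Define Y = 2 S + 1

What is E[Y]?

For Y = 2S + 1:
E[Y] = 2 * E[S] + 1
E[S] = -1.0 = -1
E[Y] = 2 * (-1) + 1 = -1

-1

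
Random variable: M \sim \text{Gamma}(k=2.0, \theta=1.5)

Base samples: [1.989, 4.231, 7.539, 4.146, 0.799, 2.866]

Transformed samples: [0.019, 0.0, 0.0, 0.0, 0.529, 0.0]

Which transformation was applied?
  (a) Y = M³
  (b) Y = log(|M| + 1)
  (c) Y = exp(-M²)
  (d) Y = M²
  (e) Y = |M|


Checking option (c) Y = exp(-M²):
  M = 1.989 -> Y = 0.019 ✓
  M = 4.231 -> Y = 0.0 ✓
  M = 7.539 -> Y = 0.0 ✓
All samples match this transformation.

(c) exp(-M²)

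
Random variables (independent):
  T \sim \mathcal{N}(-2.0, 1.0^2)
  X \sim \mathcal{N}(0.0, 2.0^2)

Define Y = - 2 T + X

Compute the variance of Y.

For independent RVs: Var(aX + bY) = a²Var(X) + b²Var(Y)
Var(T) = 1
Var(X) = 4
Var(Y) = (-2)²*1 + 1²*4
= 4*1 + 1*4 = 8

8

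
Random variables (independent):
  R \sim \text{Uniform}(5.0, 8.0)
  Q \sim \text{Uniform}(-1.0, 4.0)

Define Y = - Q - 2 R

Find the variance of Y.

For independent RVs: Var(aX + bY) = a²Var(X) + b²Var(Y)
Var(R) = 0.75
Var(Q) = 2.0833333
Var(Y) = (-2)²*0.75 + (-1)²*2.0833333
= 4*0.75 + 1*2.0833333 = 5.0833333

5.0833333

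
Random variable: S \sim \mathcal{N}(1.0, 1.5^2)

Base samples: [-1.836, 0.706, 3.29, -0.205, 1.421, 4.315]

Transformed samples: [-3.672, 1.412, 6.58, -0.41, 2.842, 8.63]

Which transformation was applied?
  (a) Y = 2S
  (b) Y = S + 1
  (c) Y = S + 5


Checking option (a) Y = 2S:
  S = -1.836 -> Y = -3.672 ✓
  S = 0.706 -> Y = 1.412 ✓
  S = 3.29 -> Y = 6.58 ✓
All samples match this transformation.

(a) 2S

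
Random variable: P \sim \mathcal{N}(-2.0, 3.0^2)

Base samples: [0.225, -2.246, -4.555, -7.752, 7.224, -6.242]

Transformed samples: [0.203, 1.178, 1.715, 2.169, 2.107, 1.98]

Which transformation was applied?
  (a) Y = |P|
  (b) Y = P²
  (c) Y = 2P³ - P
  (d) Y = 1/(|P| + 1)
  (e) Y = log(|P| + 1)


Checking option (e) Y = log(|P| + 1):
  P = 0.225 -> Y = 0.203 ✓
  P = -2.246 -> Y = 1.178 ✓
  P = -4.555 -> Y = 1.715 ✓
All samples match this transformation.

(e) log(|P| + 1)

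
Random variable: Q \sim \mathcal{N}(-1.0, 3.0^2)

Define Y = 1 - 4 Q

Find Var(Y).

For Y = aQ + b: Var(Y) = a² * Var(Q)
Var(Q) = 3.0^2 = 9
Var(Y) = (-4)² * 9 = 16 * 9 = 144

144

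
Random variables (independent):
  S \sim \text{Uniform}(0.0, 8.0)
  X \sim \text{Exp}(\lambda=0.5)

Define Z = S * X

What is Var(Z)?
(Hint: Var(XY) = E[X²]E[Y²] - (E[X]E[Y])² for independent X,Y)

Var(XY) = E[X²]E[Y²] - (E[X]E[Y])²
E[S] = 4, Var(S) = 5.3333333
E[X] = 2, Var(X) = 4
E[S²] = 5.3333333 + 4² = 21.333333
E[X²] = 4 + 2² = 8
Var(Z) = 21.333333*8 - (4*2)²
= 170.66667 - 64 = 106.66667

106.66667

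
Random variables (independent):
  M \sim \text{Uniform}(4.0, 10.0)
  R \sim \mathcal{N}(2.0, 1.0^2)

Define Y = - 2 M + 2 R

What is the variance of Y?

For independent RVs: Var(aX + bY) = a²Var(X) + b²Var(Y)
Var(M) = 3
Var(R) = 1
Var(Y) = (-2)²*3 + 2²*1
= 4*3 + 4*1 = 16

16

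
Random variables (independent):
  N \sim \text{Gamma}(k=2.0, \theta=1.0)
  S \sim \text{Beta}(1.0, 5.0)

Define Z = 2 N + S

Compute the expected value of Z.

E[Z] = 2*E[N] + 1*E[S]
E[N] = 2
E[S] = 0.16666667
E[Z] = 2*2 + 1*0.16666667 = 4.1666667

4.1666667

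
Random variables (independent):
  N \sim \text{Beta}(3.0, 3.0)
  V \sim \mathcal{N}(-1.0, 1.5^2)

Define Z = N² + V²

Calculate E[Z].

E[Z] = E[N²] + E[V²]
E[N²] = Var(N) + E[N]² = 0.035714286 + 0.25 = 0.28571429
E[V²] = Var(V) + E[V]² = 2.25 + 1 = 3.25
E[Z] = 0.28571429 + 3.25 = 3.5357143

3.5357143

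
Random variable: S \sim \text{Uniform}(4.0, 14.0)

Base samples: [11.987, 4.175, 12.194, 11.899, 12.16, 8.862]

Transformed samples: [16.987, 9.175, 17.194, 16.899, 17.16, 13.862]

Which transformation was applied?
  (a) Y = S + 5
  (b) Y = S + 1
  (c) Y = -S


Checking option (a) Y = S + 5:
  S = 11.987 -> Y = 16.987 ✓
  S = 4.175 -> Y = 9.175 ✓
  S = 12.194 -> Y = 17.194 ✓
All samples match this transformation.

(a) S + 5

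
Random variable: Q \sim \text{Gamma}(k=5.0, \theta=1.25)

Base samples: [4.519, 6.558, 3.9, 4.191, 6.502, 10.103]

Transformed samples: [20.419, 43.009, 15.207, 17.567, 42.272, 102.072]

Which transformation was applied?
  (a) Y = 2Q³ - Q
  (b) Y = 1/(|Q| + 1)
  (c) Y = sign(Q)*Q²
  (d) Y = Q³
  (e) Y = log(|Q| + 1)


Checking option (c) Y = sign(Q)*Q²:
  Q = 4.519 -> Y = 20.419 ✓
  Q = 6.558 -> Y = 43.009 ✓
  Q = 3.9 -> Y = 15.207 ✓
All samples match this transformation.

(c) sign(Q)*Q²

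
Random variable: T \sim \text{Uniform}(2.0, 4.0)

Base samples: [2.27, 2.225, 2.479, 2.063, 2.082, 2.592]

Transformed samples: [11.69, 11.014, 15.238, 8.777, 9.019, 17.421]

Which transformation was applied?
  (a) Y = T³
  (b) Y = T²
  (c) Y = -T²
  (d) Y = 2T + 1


Checking option (a) Y = T³:
  T = 2.27 -> Y = 11.69 ✓
  T = 2.225 -> Y = 11.014 ✓
  T = 2.479 -> Y = 15.238 ✓
All samples match this transformation.

(a) T³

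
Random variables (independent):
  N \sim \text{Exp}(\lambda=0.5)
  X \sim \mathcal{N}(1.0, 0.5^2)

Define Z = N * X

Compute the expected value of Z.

For independent RVs: E[XY] = E[X]*E[Y]
E[N] = 2
E[X] = 1
E[Z] = 2 * 1 = 2

2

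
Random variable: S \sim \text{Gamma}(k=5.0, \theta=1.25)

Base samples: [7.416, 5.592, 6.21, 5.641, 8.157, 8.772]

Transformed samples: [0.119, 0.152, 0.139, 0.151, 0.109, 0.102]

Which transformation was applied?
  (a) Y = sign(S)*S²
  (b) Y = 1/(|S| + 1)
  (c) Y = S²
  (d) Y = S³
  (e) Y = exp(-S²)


Checking option (b) Y = 1/(|S| + 1):
  S = 7.416 -> Y = 0.119 ✓
  S = 5.592 -> Y = 0.152 ✓
  S = 6.21 -> Y = 0.139 ✓
All samples match this transformation.

(b) 1/(|S| + 1)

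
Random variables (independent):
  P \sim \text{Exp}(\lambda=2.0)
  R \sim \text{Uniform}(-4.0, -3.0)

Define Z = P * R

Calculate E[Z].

For independent RVs: E[XY] = E[X]*E[Y]
E[P] = 0.5
E[R] = -3.5
E[Z] = 0.5 * (-3.5) = -1.75

-1.75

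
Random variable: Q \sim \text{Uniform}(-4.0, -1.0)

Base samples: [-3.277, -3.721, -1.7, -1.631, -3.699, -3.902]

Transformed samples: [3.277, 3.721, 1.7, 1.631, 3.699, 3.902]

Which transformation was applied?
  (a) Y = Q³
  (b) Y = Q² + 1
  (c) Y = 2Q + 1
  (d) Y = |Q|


Checking option (d) Y = |Q|:
  Q = -3.277 -> Y = 3.277 ✓
  Q = -3.721 -> Y = 3.721 ✓
  Q = -1.7 -> Y = 1.7 ✓
All samples match this transformation.

(d) |Q|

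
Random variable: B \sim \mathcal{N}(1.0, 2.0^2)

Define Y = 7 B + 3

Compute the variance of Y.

For Y = aB + b: Var(Y) = a² * Var(B)
Var(B) = 2.0^2 = 4
Var(Y) = 7² * 4 = 49 * 4 = 196

196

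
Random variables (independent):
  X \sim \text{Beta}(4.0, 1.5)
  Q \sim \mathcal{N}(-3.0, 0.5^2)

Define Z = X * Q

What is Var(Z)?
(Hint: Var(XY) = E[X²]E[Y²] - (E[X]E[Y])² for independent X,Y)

Var(XY) = E[X²]E[Y²] - (E[X]E[Y])²
E[X] = 0.72727273, Var(X) = 0.03051494
E[Q] = -3, Var(Q) = 0.25
E[X²] = 0.03051494 + 0.72727273² = 0.55944056
E[Q²] = 0.25 + (-3)² = 9.25
Var(Z) = 0.55944056*9.25 - (0.72727273*(-3))²
= 5.1748252 - 4.7603306 = 0.4144946

0.4144946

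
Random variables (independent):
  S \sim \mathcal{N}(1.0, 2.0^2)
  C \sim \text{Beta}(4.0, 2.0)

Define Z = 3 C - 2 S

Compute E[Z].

E[Z] = -2*E[S] + 3*E[C]
E[S] = 1
E[C] = 0.66666667
E[Z] = -2*1 + 3*0.66666667 = 0

0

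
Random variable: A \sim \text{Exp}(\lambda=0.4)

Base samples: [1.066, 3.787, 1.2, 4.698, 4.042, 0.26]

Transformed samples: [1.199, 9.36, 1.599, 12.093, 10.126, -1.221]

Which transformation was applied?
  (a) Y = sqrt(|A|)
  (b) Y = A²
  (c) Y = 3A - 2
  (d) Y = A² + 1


Checking option (c) Y = 3A - 2:
  A = 1.066 -> Y = 1.199 ✓
  A = 3.787 -> Y = 9.36 ✓
  A = 1.2 -> Y = 1.599 ✓
All samples match this transformation.

(c) 3A - 2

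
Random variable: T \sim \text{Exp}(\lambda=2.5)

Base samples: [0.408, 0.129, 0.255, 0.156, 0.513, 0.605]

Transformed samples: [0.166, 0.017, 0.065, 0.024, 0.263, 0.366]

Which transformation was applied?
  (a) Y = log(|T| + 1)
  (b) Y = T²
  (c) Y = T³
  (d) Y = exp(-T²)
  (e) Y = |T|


Checking option (b) Y = T²:
  T = 0.408 -> Y = 0.166 ✓
  T = 0.129 -> Y = 0.017 ✓
  T = 0.255 -> Y = 0.065 ✓
All samples match this transformation.

(b) T²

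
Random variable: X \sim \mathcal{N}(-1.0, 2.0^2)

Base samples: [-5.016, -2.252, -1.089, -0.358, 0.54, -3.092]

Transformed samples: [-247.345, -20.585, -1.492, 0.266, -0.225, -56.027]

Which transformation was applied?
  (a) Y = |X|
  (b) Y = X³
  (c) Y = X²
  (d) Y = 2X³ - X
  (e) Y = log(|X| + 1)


Checking option (d) Y = 2X³ - X:
  X = -5.016 -> Y = -247.345 ✓
  X = -2.252 -> Y = -20.585 ✓
  X = -1.089 -> Y = -1.492 ✓
All samples match this transformation.

(d) 2X³ - X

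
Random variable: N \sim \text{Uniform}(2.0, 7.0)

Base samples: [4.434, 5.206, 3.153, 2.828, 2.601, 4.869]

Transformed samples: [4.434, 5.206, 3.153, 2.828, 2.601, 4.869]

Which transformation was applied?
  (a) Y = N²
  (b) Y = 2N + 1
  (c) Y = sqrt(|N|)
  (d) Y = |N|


Checking option (d) Y = |N|:
  N = 4.434 -> Y = 4.434 ✓
  N = 5.206 -> Y = 5.206 ✓
  N = 3.153 -> Y = 3.153 ✓
All samples match this transformation.

(d) |N|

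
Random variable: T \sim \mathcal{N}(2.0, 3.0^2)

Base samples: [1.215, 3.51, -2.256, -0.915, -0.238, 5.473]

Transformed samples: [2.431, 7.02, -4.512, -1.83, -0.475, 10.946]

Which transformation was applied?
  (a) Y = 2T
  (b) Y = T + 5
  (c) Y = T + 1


Checking option (a) Y = 2T:
  T = 1.215 -> Y = 2.431 ✓
  T = 3.51 -> Y = 7.02 ✓
  T = -2.256 -> Y = -4.512 ✓
All samples match this transformation.

(a) 2T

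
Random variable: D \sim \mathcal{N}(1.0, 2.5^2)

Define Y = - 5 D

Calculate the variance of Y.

For Y = aD + b: Var(Y) = a² * Var(D)
Var(D) = 2.5^2 = 6.25
Var(Y) = (-5)² * 6.25 = 25 * 6.25 = 156.25

156.25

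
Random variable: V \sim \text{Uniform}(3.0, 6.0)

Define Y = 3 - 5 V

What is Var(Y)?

For Y = aV + b: Var(Y) = a² * Var(V)
Var(V) = (6 - 3)^2/12 = 0.75
Var(Y) = (-5)² * 0.75 = 25 * 0.75 = 18.75

18.75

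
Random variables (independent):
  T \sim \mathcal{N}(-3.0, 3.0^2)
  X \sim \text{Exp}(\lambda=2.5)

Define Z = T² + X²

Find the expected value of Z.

E[Z] = E[T²] + E[X²]
E[T²] = Var(T) + E[T]² = 9 + 9 = 18
E[X²] = Var(X) + E[X]² = 0.16 + 0.16 = 0.32
E[Z] = 18 + 0.32 = 18.32

18.32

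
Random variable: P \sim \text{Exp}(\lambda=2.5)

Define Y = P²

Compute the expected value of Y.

Using E[X²] = Var(X) + (E[X])²:
E[P] = 0.4
Var(P) = 1/2.5^2 = 0.16
E[P²] = 0.16 + 0.4² = 0.16 + 0.16 = 0.32

0.32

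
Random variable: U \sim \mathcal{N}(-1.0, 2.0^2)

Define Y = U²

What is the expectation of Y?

Using E[X²] = Var(X) + (E[X])²:
E[U] = -1
Var(U) = 2.0^2 = 4
E[U²] = 4 + (-1)² = 4 + 1 = 5

5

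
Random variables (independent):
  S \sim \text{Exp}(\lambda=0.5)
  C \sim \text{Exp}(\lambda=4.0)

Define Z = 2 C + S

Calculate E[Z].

E[Z] = 1*E[S] + 2*E[C]
E[S] = 2
E[C] = 0.25
E[Z] = 1*2 + 2*0.25 = 2.5

2.5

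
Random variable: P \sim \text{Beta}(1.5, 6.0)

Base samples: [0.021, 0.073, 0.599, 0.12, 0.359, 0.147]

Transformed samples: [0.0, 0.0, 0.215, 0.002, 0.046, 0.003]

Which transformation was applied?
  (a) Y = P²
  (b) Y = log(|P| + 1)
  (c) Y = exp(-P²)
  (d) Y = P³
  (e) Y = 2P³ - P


Checking option (d) Y = P³:
  P = 0.021 -> Y = 0.0 ✓
  P = 0.073 -> Y = 0.0 ✓
  P = 0.599 -> Y = 0.215 ✓
All samples match this transformation.

(d) P³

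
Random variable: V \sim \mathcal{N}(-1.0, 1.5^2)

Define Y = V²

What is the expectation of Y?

E[V²] = Var(V) + (E[V])² = 2.25 + 1 = 3.25

3.25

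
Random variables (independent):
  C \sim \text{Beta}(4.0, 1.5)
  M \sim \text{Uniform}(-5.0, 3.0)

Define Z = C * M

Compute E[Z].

For independent RVs: E[XY] = E[X]*E[Y]
E[C] = 0.72727273
E[M] = -1
E[Z] = 0.72727273 * (-1) = -0.72727273

-0.72727273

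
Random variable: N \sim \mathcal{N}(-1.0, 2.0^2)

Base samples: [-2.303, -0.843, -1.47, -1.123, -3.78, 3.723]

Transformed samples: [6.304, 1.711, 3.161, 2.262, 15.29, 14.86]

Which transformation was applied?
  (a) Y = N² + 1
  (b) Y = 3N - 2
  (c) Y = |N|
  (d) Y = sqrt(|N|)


Checking option (a) Y = N² + 1:
  N = -2.303 -> Y = 6.304 ✓
  N = -0.843 -> Y = 1.711 ✓
  N = -1.47 -> Y = 3.161 ✓
All samples match this transformation.

(a) N² + 1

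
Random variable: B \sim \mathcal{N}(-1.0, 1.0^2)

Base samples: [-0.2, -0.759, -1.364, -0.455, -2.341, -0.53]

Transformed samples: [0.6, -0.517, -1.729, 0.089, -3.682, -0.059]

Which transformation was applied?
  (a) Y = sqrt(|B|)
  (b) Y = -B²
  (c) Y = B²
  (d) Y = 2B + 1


Checking option (d) Y = 2B + 1:
  B = -0.2 -> Y = 0.6 ✓
  B = -0.759 -> Y = -0.517 ✓
  B = -1.364 -> Y = -1.729 ✓
All samples match this transformation.

(d) 2B + 1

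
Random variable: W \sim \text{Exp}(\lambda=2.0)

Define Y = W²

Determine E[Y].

E[W²] = Var(W) + (E[W])² = 0.25 + 0.25 = 0.5

0.5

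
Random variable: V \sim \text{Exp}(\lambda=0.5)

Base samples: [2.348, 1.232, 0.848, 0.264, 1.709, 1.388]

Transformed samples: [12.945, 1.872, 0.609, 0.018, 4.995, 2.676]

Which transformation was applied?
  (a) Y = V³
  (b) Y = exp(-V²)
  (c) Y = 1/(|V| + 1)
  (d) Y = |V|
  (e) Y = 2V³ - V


Checking option (a) Y = V³:
  V = 2.348 -> Y = 12.945 ✓
  V = 1.232 -> Y = 1.872 ✓
  V = 0.848 -> Y = 0.609 ✓
All samples match this transformation.

(a) V³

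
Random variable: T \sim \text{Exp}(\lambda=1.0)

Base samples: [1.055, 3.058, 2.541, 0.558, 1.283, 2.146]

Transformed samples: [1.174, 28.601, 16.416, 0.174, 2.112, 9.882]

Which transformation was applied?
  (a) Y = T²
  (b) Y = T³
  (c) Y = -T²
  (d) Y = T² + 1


Checking option (b) Y = T³:
  T = 1.055 -> Y = 1.174 ✓
  T = 3.058 -> Y = 28.601 ✓
  T = 2.541 -> Y = 16.416 ✓
All samples match this transformation.

(b) T³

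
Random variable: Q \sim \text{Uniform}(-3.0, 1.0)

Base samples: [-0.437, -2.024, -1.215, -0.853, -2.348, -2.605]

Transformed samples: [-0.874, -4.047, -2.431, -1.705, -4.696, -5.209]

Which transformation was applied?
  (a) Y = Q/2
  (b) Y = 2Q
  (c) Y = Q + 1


Checking option (b) Y = 2Q:
  Q = -0.437 -> Y = -0.874 ✓
  Q = -2.024 -> Y = -4.047 ✓
  Q = -1.215 -> Y = -2.431 ✓
All samples match this transformation.

(b) 2Q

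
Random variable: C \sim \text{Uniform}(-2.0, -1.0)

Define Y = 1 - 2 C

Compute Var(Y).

For Y = aC + b: Var(Y) = a² * Var(C)
Var(C) = (-1 + 2)^2/12 = 0.083333333
Var(Y) = (-2)² * 0.083333333 = 4 * 0.083333333 = 0.33333333

0.33333333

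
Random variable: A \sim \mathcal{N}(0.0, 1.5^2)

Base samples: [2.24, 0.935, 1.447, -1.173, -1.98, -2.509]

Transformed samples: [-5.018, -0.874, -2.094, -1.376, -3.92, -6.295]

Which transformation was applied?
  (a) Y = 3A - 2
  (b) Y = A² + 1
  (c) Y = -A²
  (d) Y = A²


Checking option (c) Y = -A²:
  A = 2.24 -> Y = -5.018 ✓
  A = 0.935 -> Y = -0.874 ✓
  A = 1.447 -> Y = -2.094 ✓
All samples match this transformation.

(c) -A²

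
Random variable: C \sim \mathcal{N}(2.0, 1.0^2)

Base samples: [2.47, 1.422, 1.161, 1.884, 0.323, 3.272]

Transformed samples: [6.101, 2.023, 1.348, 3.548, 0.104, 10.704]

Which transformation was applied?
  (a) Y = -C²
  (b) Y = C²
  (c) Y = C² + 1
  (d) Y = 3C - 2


Checking option (b) Y = C²:
  C = 2.47 -> Y = 6.101 ✓
  C = 1.422 -> Y = 2.023 ✓
  C = 1.161 -> Y = 1.348 ✓
All samples match this transformation.

(b) C²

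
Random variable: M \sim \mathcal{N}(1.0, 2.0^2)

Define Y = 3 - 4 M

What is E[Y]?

For Y = -4M + 3:
E[Y] = -4 * E[M] + 3
E[M] = 1.0 = 1
E[Y] = -4 * 1 + 3 = -1

-1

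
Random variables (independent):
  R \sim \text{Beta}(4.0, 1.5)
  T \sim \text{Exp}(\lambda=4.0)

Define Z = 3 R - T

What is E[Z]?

E[Z] = 3*E[R] - 1*E[T]
E[R] = 0.72727273
E[T] = 0.25
E[Z] = 3*0.72727273 - 1*0.25 = 1.9318182

1.9318182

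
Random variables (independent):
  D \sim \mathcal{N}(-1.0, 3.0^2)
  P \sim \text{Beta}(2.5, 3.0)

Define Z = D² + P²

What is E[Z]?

E[Z] = E[D²] + E[P²]
E[D²] = Var(D) + E[D]² = 9 + 1 = 10
E[P²] = Var(P) + E[P]² = 0.038143675 + 0.20661157 = 0.24475524
E[Z] = 10 + 0.24475524 = 10.244755

10.244755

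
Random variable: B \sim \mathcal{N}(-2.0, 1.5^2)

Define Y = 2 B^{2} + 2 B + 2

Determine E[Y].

E[Y] = 2*E[B²] + 2*E[B] + 2
E[B] = -2
E[B²] = Var(B) + (E[B])² = 2.25 + 4 = 6.25
E[Y] = 2*6.25 + 2*(-2) + 2 = 10.5

10.5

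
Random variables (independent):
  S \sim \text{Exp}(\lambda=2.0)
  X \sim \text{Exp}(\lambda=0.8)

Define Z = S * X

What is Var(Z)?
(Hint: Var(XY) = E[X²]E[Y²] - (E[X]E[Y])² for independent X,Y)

Var(XY) = E[X²]E[Y²] - (E[X]E[Y])²
E[S] = 0.5, Var(S) = 0.25
E[X] = 1.25, Var(X) = 1.5625
E[S²] = 0.25 + 0.5² = 0.5
E[X²] = 1.5625 + 1.25² = 3.125
Var(Z) = 0.5*3.125 - (0.5*1.25)²
= 1.5625 - 0.390625 = 1.171875

1.171875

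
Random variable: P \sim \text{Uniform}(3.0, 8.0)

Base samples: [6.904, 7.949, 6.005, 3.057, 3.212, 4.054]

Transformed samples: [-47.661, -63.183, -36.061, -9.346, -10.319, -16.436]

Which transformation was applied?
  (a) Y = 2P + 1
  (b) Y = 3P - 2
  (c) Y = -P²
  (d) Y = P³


Checking option (c) Y = -P²:
  P = 6.904 -> Y = -47.661 ✓
  P = 7.949 -> Y = -63.183 ✓
  P = 6.005 -> Y = -36.061 ✓
All samples match this transformation.

(c) -P²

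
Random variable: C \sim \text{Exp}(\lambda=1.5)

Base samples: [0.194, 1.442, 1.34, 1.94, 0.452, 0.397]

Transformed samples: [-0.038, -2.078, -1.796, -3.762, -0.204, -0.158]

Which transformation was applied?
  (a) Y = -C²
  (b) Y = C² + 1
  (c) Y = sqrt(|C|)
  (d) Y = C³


Checking option (a) Y = -C²:
  C = 0.194 -> Y = -0.038 ✓
  C = 1.442 -> Y = -2.078 ✓
  C = 1.34 -> Y = -1.796 ✓
All samples match this transformation.

(a) -C²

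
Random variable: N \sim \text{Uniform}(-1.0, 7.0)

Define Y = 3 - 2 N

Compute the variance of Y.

For Y = aN + b: Var(Y) = a² * Var(N)
Var(N) = (7 + 1)^2/12 = 5.3333333
Var(Y) = (-2)² * 5.3333333 = 4 * 5.3333333 = 21.333333

21.333333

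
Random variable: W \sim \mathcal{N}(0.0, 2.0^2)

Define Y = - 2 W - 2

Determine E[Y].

For Y = -2W - 2:
E[Y] = -2 * E[W] - 2
E[W] = 0.0 = 0
E[Y] = -2 * 0 - 2 = -2

-2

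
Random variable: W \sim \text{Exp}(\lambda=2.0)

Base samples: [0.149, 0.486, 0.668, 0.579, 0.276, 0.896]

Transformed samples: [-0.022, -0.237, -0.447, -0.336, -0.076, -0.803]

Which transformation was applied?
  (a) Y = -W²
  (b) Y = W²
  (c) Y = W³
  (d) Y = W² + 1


Checking option (a) Y = -W²:
  W = 0.149 -> Y = -0.022 ✓
  W = 0.486 -> Y = -0.237 ✓
  W = 0.668 -> Y = -0.447 ✓
All samples match this transformation.

(a) -W²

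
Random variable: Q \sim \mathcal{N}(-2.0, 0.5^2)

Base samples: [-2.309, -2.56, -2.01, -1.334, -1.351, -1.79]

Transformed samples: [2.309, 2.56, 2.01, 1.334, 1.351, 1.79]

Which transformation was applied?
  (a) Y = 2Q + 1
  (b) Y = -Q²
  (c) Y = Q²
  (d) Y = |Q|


Checking option (d) Y = |Q|:
  Q = -2.309 -> Y = 2.309 ✓
  Q = -2.56 -> Y = 2.56 ✓
  Q = -2.01 -> Y = 2.01 ✓
All samples match this transformation.

(d) |Q|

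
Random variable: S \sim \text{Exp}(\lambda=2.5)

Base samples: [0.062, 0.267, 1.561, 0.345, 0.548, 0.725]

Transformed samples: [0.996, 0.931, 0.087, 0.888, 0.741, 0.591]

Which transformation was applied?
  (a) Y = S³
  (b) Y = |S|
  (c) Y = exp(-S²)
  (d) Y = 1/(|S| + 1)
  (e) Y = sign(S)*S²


Checking option (c) Y = exp(-S²):
  S = 0.062 -> Y = 0.996 ✓
  S = 0.267 -> Y = 0.931 ✓
  S = 1.561 -> Y = 0.087 ✓
All samples match this transformation.

(c) exp(-S²)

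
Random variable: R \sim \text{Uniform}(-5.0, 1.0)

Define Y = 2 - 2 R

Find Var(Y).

For Y = aR + b: Var(Y) = a² * Var(R)
Var(R) = (1 + 5)^2/12 = 3
Var(Y) = (-2)² * 3 = 4 * 3 = 12

12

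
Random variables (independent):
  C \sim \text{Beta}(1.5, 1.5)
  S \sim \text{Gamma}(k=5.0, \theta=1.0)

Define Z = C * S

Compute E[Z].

For independent RVs: E[XY] = E[X]*E[Y]
E[C] = 0.5
E[S] = 5
E[Z] = 0.5 * 5 = 2.5

2.5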